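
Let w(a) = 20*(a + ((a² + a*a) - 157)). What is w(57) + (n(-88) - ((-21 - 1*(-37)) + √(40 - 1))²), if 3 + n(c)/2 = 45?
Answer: 127749 - 32*√39 ≈ 1.2755e+5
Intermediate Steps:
n(c) = 84 (n(c) = -6 + 2*45 = -6 + 90 = 84)
w(a) = -3140 + 20*a + 40*a² (w(a) = 20*(a + ((a² + a²) - 157)) = 20*(a + (2*a² - 157)) = 20*(a + (-157 + 2*a²)) = 20*(-157 + a + 2*a²) = -3140 + 20*a + 40*a²)
w(57) + (n(-88) - ((-21 - 1*(-37)) + √(40 - 1))²) = (-3140 + 20*57 + 40*57²) + (84 - ((-21 - 1*(-37)) + √(40 - 1))²) = (-3140 + 1140 + 40*3249) + (84 - ((-21 + 37) + √39)²) = (-3140 + 1140 + 129960) + (84 - (16 + √39)²) = 127960 + (84 - (16 + √39)²) = 128044 - (16 + √39)²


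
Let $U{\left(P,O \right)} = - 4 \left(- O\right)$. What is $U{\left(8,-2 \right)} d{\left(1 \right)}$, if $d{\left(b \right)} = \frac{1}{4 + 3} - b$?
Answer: $\frac{48}{7} \approx 6.8571$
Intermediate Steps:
$U{\left(P,O \right)} = 4 O$
$d{\left(b \right)} = \frac{1}{7} - b$
$U{\left(8,-2 \right)} d{\left(1 \right)} = 4 \left(-2\right) \left(\frac{1}{7} - 1\right) = - 8 \left(\frac{1}{7} - 1\right) = \left(-8\right) \left(- \frac{6}{7}\right) = \frac{48}{7}$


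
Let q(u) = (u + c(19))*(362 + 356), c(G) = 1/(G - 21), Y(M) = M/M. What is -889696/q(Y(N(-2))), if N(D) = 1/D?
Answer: -889696/359 ≈ -2478.3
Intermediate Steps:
Y(M) = 1
c(G) = 1/(-21 + G)
q(u) = -359 + 718*u (q(u) = (u + 1/(-21 + 19))*(362 + 356) = (u + 1/(-2))*718 = (u - ½)*718 = (-½ + u)*718 = -359 + 718*u)
-889696/q(Y(N(-2))) = -889696/(-359 + 718*1) = -889696/(-359 + 718) = -889696/359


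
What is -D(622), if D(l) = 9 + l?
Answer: -631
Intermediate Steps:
-D(622) = -(9 + 622) = -1*631 = -631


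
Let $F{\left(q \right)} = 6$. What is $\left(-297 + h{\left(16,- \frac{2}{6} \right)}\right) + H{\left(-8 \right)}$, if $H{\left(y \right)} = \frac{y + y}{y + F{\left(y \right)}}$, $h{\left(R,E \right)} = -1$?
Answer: $-290$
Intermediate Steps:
$H{\left(y \right)} = \frac{2 y}{6 + y}$ ($H{\left(y \right)} = \frac{y + y}{y + 6} = \frac{2 y}{6 + y}$)
$\left(-297 + h{\left(16,- \frac{2}{6} \right)}\right) + H{\left(-8 \right)} = \left(-297 - 1\right) + 2 \left(-8\right) \frac{1}{6 - 8} = -298 + 2 \left(-8\right) \frac{1}{-2} = -298 + 2 \left(-8\right) \left(- \frac{1}{2}\right) = -298 + 8 = -290$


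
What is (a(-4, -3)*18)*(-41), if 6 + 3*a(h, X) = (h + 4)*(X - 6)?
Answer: 1476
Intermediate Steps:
a(h, X) = -2 + (-6 + X)*(4 + h)/3 (a(h, X) = -2 + ((h + 4)*(X - 6))/3 = -2 + ((4 + h)*(-6 + X))/3 = -2 + ((-6 + X)*(4 + h))/3 = -2 + (-6 + X)*(4 + h)/3)
(a(-4, -3)*18)*(-41) = ((-10 - 2*(-4) + (4/3)*(-3) + (⅓)*(-3)*(-4))*18)*(-41) = ((-10 + 8 - 4 + 4)*18)*(-41) = -2*18*(-41) = -36*(-41) = 1476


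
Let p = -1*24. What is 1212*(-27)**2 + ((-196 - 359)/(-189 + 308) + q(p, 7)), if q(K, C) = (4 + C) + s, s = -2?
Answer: 105142728/119 ≈ 8.8355e+5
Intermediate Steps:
p = -24
q(K, C) = 2 + C (q(K, C) = (4 + C) - 2 = 2 + C)
1212*(-27)**2 + ((-196 - 359)/(-189 + 308) + q(p, 7)) = 1212*(-27)**2 + ((-196 - 359)/(-189 + 308) + (2 + 7)) = 1212*729 + (-555/119 + 9) = 883548 + (-555*1/119 + 9) = 883548 + (-555/119 + 9) = 883548 + 516/119 = 105142728/119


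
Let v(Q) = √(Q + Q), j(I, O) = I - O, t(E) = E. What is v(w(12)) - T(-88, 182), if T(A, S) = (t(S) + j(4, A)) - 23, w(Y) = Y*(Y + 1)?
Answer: -251 + 2*√78 ≈ -233.34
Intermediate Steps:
w(Y) = Y*(1 + Y)
T(A, S) = -19 + S - A (T(A, S) = (S + (4 - A)) - 23 = (4 + S - A) - 23 = -19 + S - A)
v(Q) = √2*√Q (v(Q) = √(2*Q) = √2*√Q)
v(w(12)) - T(-88, 182) = √2*√(12*(1 + 12)) - (-19 + 182 - 1*(-88)) = √2*√(12*13) - (-19 + 182 + 88) = √2*√156 - 1*251 = √2*(2*√39) - 251 = 2*√78 - 251 = -251 + 2*√78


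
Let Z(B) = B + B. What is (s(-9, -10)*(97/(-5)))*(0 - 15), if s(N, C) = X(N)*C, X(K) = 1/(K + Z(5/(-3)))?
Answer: 8730/37 ≈ 235.95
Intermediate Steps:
Z(B) = 2*B
X(K) = 1/(-10/3 + K) (X(K) = 1/(K + 2*(5/(-3))) = 1/(K + 2*(5*(-⅓))) = 1/(K + 2*(-5/3)) = 1/(K - 10/3) = 1/(-10/3 + K))
s(N, C) = 3*C/(-10 + 3*N) (s(N, C) = (3/(-10 + 3*N))*C = 3*C/(-10 + 3*N))
(s(-9, -10)*(97/(-5)))*(0 - 15) = ((3*(-10)/(-10 + 3*(-9)))*(97/(-5)))*(0 - 15) = ((3*(-10)/(-10 - 27))*(97*(-⅕)))*(-15) = ((3*(-10)/(-37))*(-97/5))*(-15) = ((3*(-10)*(-1/37))*(-97/5))*(-15) = ((30/37)*(-97/5))*(-15) = -582/37*(-15) = 8730/37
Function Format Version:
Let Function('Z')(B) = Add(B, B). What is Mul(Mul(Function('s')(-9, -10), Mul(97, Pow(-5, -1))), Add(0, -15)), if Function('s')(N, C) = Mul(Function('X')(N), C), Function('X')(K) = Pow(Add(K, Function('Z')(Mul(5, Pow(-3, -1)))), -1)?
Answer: Rational(8730, 37) ≈ 235.95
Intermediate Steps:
Function('Z')(B) = Mul(2, B)
Function('X')(K) = Pow(Add(Rational(-10, 3), K), -1) (Function('X')(K) = Pow(Add(K, Mul(2, Mul(5, Pow(-3, -1)))), -1) = Pow(Add(K, Mul(2, Mul(5, Rational(-1, 3)))), -1) = Pow(Add(K, Mul(2, Rational(-5, 3))), -1) = Pow(Add(K, Rational(-10, 3)), -1) = Pow(Add(Rational(-10, 3), K), -1))
Function('s')(N, C) = Mul(3, C, Pow(Add(-10, Mul(3, N)), -1)) (Function('s')(N, C) = Mul(Mul(3, Pow(Add(-10, Mul(3, N)), -1)), C) = Mul(3, C, Pow(Add(-10, Mul(3, N)), -1)))
Mul(Mul(Function('s')(-9, -10), Mul(97, Pow(-5, -1))), Add(0, -15)) = Mul(Mul(Mul(3, -10, Pow(Add(-10, Mul(3, -9)), -1)), Mul(97, Pow(-5, -1))), Add(0, -15)) = Mul(Mul(Mul(3, -10, Pow(Add(-10, -27), -1)), Mul(97, Rational(-1, 5))), -15) = Mul(Mul(Mul(3, -10, Pow(-37, -1)), Rational(-97, 5)), -15) = Mul(Mul(Mul(3, -10, Rational(-1, 37)), Rational(-97, 5)), -15) = Mul(Mul(Rational(30, 37), Rational(-97, 5)), -15) = Mul(Rational(-582, 37), -15) = Rational(8730, 37)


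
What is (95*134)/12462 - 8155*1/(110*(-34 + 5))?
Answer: 212293/59334 ≈ 3.5779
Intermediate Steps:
(95*134)/12462 - 8155*1/(110*(-34 + 5)) = 12730*(1/12462) - 8155/(110*(-29)) = 95/93 - 8155/(-3190) = 95/93 - 8155*(-1/3190) = 95/93 + 1631/638 = 212293/59334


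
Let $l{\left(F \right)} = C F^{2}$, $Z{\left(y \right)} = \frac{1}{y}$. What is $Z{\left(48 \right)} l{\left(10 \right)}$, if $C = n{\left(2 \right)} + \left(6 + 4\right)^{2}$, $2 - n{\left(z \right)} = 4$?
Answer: $\frac{1225}{6} \approx 204.17$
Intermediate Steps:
$n{\left(z \right)} = -2$ ($n{\left(z \right)} = 2 - 4 = -2$)
$C = 98$ ($C = -2 + \left(6 + 4\right)^{2} = -2 + 10^{2} = -2 + 100 = 98$)
$l{\left(F \right)} = 98 F^{2}$
$Z{\left(48 \right)} l{\left(10 \right)} = \frac{98 \cdot 10^{2}}{48} = \frac{98 \cdot 100}{48} = \frac{1}{48} \cdot 9800 = \frac{1225}{6}$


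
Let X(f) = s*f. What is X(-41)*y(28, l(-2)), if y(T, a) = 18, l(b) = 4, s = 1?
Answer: -738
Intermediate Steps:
X(f) = f (X(f) = 1*f = f)
X(-41)*y(28, l(-2)) = -41*18 = -738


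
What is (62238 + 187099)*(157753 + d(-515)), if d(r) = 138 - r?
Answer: 39496476822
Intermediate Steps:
(62238 + 187099)*(157753 + d(-515)) = (62238 + 187099)*(157753 + (138 - 1*(-515))) = 249337*(157753 + (138 + 515)) = 249337*(157753 + 653) = 249337*158406 = 39496476822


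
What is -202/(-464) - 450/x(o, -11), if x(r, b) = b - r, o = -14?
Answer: -34699/232 ≈ -149.56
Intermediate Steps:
-202/(-464) - 450/x(o, -11) = -202/(-464) - 450/(-11 - 1*(-14)) = -202*(-1/464) - 450/(-11 + 14) = 101/232 - 450/3 = 101/232 - 450*⅓ = 101/232 - 150 = -34699/232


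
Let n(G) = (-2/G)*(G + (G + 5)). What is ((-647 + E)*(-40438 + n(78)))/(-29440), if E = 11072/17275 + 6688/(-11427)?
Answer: -201426134908882733/226648420128000 ≈ -888.72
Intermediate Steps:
n(G) = -2*(5 + 2*G)/G (n(G) = (-2/G)*(G + (5 + G)) = (-2/G)*(5 + 2*G) = -2*(5 + 2*G)/G)
E = 10984544/197401425 (E = 11072*(1/17275) + 6688*(-1/11427) = 11072/17275 - 6688/11427 = 10984544/197401425 ≈ 0.055646)
((-647 + E)*(-40438 + n(78)))/(-29440) = ((-647 + 10984544/197401425)*(-40438 + (-4 - 10/78)))/(-29440) = -127707737431*(-40438 + (-4 - 10*1/78))/197401425*(-1/29440) = -127707737431*(-40438 + (-4 - 5/39))/197401425*(-1/29440) = -127707737431*(-40438 - 161/39)/197401425*(-1/29440) = -127707737431/197401425*(-1577243/39)*(-1/29440) = (201426134908882733/7698655575)*(-1/29440) = -201426134908882733/226648420128000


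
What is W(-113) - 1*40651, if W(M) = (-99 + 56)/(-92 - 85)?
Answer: -7195184/177 ≈ -40651.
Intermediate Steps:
W(M) = 43/177 (W(M) = -43/(-177) = -43*(-1/177) = 43/177)
W(-113) - 1*40651 = 43/177 - 1*40651 = 43/177 - 40651 = -7195184/177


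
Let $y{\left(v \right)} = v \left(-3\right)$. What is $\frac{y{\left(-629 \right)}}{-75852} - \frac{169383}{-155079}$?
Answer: $\frac{155005003}{145222868} \approx 1.0674$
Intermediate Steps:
$y{\left(v \right)} = - 3 v$
$\frac{y{\left(-629 \right)}}{-75852} - \frac{169383}{-155079} = \frac{\left(-3\right) \left(-629\right)}{-75852} - \frac{169383}{-155079} = 1887 \left(- \frac{1}{75852}\right) - - \frac{56461}{51693} = - \frac{629}{25284} + \frac{56461}{51693} = \frac{155005003}{145222868}$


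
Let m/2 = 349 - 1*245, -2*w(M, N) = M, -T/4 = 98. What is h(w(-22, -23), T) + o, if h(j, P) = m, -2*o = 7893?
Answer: -7477/2 ≈ -3738.5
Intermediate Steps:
T = -392 (T = -4*98 = -392)
w(M, N) = -M/2
m = 208 (m = 2*(349 - 1*245) = 2*(349 - 245) = 2*104 = 208)
o = -7893/2 (o = -1/2*7893 = -7893/2 ≈ -3946.5)
h(j, P) = 208
h(w(-22, -23), T) + o = 208 - 7893/2 = -7477/2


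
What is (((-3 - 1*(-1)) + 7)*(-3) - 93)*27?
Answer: -2916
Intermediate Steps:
(((-3 - 1*(-1)) + 7)*(-3) - 93)*27 = (((-3 + 1) + 7)*(-3) - 93)*27 = ((-2 + 7)*(-3) - 93)*27 = (5*(-3) - 93)*27 = (-15 - 93)*27 = -108*27 = -2916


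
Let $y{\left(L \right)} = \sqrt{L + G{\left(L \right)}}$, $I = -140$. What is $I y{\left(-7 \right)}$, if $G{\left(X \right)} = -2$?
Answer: $- 420 i \approx - 420.0 i$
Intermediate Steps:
$y{\left(L \right)} = \sqrt{-2 + L}$ ($y{\left(L \right)} = \sqrt{L - 2} = \sqrt{-2 + L}$)
$I y{\left(-7 \right)} = - 140 \sqrt{-2 - 7} = - 140 \sqrt{-9} = - 140 \cdot 3 i = - 420 i$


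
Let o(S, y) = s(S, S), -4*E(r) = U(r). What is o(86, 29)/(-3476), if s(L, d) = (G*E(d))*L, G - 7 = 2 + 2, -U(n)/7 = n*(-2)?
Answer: 12943/158 ≈ 81.918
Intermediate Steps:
U(n) = 14*n (U(n) = -7*n*(-2) = -(-14)*n = 14*n)
G = 11 (G = 7 + (2 + 2) = 7 + 4 = 11)
E(r) = -7*r/2
s(L, d) = -77*L*d/2 (s(L, d) = (11*(-7*d/2))*L = (-77*d/2)*L = -77*L*d/2)
o(S, y) = -77*S²/2 (o(S, y) = -77*S*S/2 = -77*S²/2)
o(86, 29)/(-3476) = -77/2*86²/(-3476) = -77/2*7396*(-1/3476) = -284746*(-1/3476) = 12943/158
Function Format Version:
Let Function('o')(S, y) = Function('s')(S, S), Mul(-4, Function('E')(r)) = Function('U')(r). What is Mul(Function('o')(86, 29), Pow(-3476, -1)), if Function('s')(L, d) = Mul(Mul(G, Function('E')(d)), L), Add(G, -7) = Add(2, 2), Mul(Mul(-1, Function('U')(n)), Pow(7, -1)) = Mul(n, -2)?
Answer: Rational(12943, 158) ≈ 81.918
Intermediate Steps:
Function('U')(n) = Mul(14, n) (Function('U')(n) = Mul(-7, Mul(n, -2)) = Mul(-7, Mul(-2, n)) = Mul(14, n))
G = 11 (G = Add(7, Add(2, 2)) = Add(7, 4) = 11)
Function('E')(r) = Mul(Rational(-7, 2), r) (Function('E')(r) = Mul(Rational(-1, 4), Mul(14, r)) = Mul(Rational(-7, 2), r))
Function('s')(L, d) = Mul(Rational(-77, 2), L, d) (Function('s')(L, d) = Mul(Mul(11, Mul(Rational(-7, 2), d)), L) = Mul(Mul(Rational(-77, 2), d), L) = Mul(Rational(-77, 2), L, d))
Function('o')(S, y) = Mul(Rational(-77, 2), Pow(S, 2)) (Function('o')(S, y) = Mul(Rational(-77, 2), S, S) = Mul(Rational(-77, 2), Pow(S, 2)))
Mul(Function('o')(86, 29), Pow(-3476, -1)) = Mul(Mul(Rational(-77, 2), Pow(86, 2)), Pow(-3476, -1)) = Mul(Mul(Rational(-77, 2), 7396), Rational(-1, 3476)) = Mul(-284746, Rational(-1, 3476)) = Rational(12943, 158)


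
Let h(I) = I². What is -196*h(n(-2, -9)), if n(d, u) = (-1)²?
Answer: -196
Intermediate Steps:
n(d, u) = 1
-196*h(n(-2, -9)) = -196*1² = -196*1 = -196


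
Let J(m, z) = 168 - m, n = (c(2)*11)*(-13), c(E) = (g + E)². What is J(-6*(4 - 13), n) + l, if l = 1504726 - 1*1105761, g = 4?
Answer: 399079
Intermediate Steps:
c(E) = (4 + E)²
n = -5148 (n = ((4 + 2)²*11)*(-13) = (6²*11)*(-13) = (36*11)*(-13) = 396*(-13) = -5148)
l = 398965 (l = 1504726 - 1105761 = 398965)
J(-6*(4 - 13), n) + l = (168 - (-6)*(4 - 13)) + 398965 = (168 - (-6)*(-9)) + 398965 = (168 - 1*54) + 398965 = (168 - 54) + 398965 = 114 + 398965 = 399079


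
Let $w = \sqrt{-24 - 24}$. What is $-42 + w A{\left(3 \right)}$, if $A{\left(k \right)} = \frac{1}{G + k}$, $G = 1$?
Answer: $-42 + i \sqrt{3} \approx -42.0 + 1.732 i$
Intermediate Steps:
$A{\left(k \right)} = \frac{1}{1 + k}$
$w = 4 i \sqrt{3}$ ($w = \sqrt{-48} = 4 i \sqrt{3} \approx 6.9282 i$)
$-42 + w A{\left(3 \right)} = -42 + \frac{4 i \sqrt{3}}{1 + 3} = -42 + \frac{4 i \sqrt{3}}{4} = -42 + 4 i \sqrt{3} \cdot \frac{1}{4} = -42 + i \sqrt{3}$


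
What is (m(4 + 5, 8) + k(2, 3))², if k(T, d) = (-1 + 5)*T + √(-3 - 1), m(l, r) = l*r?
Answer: 6396 + 320*I ≈ 6396.0 + 320.0*I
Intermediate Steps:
k(T, d) = 2*I + 4*T (k(T, d) = 4*T + √(-4) = 4*T + 2*I = 2*I + 4*T)
(m(4 + 5, 8) + k(2, 3))² = ((4 + 5)*8 + (2*I + 4*2))² = (9*8 + (2*I + 8))² = (72 + (8 + 2*I))² = (80 + 2*I)²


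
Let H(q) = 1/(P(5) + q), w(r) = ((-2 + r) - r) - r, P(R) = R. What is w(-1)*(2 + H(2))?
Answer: -15/7 ≈ -2.1429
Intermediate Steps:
w(r) = -2 - r
H(q) = 1/(5 + q)
w(-1)*(2 + H(2)) = (-2 - 1*(-1))*(2 + 1/(5 + 2)) = (-2 + 1)*(2 + 1/7) = -(2 + ⅐) = -1*15/7 = -15/7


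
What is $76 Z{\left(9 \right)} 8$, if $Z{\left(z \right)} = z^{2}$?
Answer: $49248$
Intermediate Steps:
$76 Z{\left(9 \right)} 8 = 76 \cdot 9^{2} \cdot 8 = 76 \cdot 81 \cdot 8 = 6156 \cdot 8 = 49248$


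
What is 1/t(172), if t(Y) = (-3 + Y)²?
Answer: 1/28561 ≈ 3.5013e-5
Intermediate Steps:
1/t(172) = 1/((-3 + 172)²) = 1/(169²) = 1/28561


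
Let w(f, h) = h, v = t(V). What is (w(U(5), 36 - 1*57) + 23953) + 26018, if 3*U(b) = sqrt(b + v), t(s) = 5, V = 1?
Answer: 49950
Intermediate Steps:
v = 5
U(b) = sqrt(5 + b)/3 (U(b) = sqrt(b + 5)/3 = sqrt(5 + b)/3)
(w(U(5), 36 - 1*57) + 23953) + 26018 = ((36 - 1*57) + 23953) + 26018 = ((36 - 57) + 23953) + 26018 = (-21 + 23953) + 26018 = 23932 + 26018 = 49950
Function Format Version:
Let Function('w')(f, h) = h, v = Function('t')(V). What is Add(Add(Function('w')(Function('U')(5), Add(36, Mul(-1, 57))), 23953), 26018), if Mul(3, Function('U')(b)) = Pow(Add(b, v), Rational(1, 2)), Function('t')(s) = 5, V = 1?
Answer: 49950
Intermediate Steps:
v = 5
Function('U')(b) = Mul(Rational(1, 3), Pow(Add(5, b), Rational(1, 2))) (Function('U')(b) = Mul(Rational(1, 3), Pow(Add(b, 5), Rational(1, 2))) = Mul(Rational(1, 3), Pow(Add(5, b), Rational(1, 2))))
Add(Add(Function('w')(Function('U')(5), Add(36, Mul(-1, 57))), 23953), 26018) = Add(Add(Add(36, Mul(-1, 57)), 23953), 26018) = Add(Add(Add(36, -57), 23953), 26018) = Add(Add(-21, 23953), 26018) = Add(23932, 26018) = 49950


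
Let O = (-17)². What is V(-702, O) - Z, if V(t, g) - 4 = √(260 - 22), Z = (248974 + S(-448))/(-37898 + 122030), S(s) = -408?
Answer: 43981/42066 + √238 ≈ 16.473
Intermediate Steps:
Z = 124283/42066 (Z = (248974 - 408)/(-37898 + 122030) = 248566/84132 = 248566*(1/84132) = 124283/42066 ≈ 2.9545)
O = 289
V(t, g) = 4 + √238 (V(t, g) = 4 + √(260 - 22) = 4 + √238)
V(-702, O) - Z = (4 + √238) - 1*124283/42066 = (4 + √238) - 124283/42066 = 43981/42066 + √238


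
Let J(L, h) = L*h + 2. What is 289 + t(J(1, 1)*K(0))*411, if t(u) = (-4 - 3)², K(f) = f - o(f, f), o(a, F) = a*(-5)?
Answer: 20428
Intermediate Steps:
o(a, F) = -5*a
K(f) = 6*f (K(f) = f - (-5)*f = f + 5*f = 6*f)
J(L, h) = 2 + L*h
t(u) = 49 (t(u) = (-7)² = 49)
289 + t(J(1, 1)*K(0))*411 = 289 + 49*411 = 289 + 20139 = 20428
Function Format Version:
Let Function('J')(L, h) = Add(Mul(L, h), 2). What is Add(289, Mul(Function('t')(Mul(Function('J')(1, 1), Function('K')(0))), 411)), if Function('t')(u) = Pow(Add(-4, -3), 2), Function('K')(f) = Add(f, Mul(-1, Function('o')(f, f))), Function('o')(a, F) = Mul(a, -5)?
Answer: 20428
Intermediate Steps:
Function('o')(a, F) = Mul(-5, a)
Function('K')(f) = Mul(6, f) (Function('K')(f) = Add(f, Mul(-1, Mul(-5, f))) = Add(f, Mul(5, f)) = Mul(6, f))
Function('J')(L, h) = Add(2, Mul(L, h))
Function('t')(u) = 49 (Function('t')(u) = Pow(-7, 2) = 49)
Add(289, Mul(Function('t')(Mul(Function('J')(1, 1), Function('K')(0))), 411)) = Add(289, Mul(49, 411)) = Add(289, 20139) = 20428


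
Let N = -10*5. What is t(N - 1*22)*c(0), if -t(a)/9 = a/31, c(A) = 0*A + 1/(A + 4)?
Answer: 162/31 ≈ 5.2258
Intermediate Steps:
N = -50
c(A) = 1/(4 + A) (c(A) = 0 + 1/(4 + A) = 1/(4 + A))
t(a) = -9*a/31
t(N - 1*22)*c(0) = (-9*(-50 - 1*22)/31)/(4 + 0) = -9*(-50 - 22)/31/4 = -9/31*(-72)*(¼) = (648/31)*(¼) = 162/31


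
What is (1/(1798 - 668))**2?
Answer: 1/1276900 ≈ 7.8315e-7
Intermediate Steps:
(1/(1798 - 668))**2 = (1/1130)**2 = 1/1276900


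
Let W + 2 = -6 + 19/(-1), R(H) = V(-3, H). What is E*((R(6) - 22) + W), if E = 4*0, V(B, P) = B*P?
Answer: 0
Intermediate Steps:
R(H) = -3*H
W = -27 (W = -2 + (-6 + 19/(-1)) = -2 + (-6 + 19*(-1)) = -2 + (-6 - 19) = -2 - 25 = -27)
E = 0
E*((R(6) - 22) + W) = 0*((-3*6 - 22) - 27) = 0*((-18 - 22) - 27) = 0*(-40 - 27) = 0*(-67) = 0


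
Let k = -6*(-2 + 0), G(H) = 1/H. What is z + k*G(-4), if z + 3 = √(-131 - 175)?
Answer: -6 + 3*I*√34 ≈ -6.0 + 17.493*I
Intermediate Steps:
G(H) = 1/H
k = 12 (k = -6*(-2) = 12)
z = -3 + 3*I*√34 (z = -3 + √(-131 - 175) = -3 + √(-306) = -3 + 3*I*√34 ≈ -3.0 + 17.493*I)
z + k*G(-4) = (-3 + 3*I*√34) + 12/(-4) = (-3 + 3*I*√34) + 12*(-¼) = (-3 + 3*I*√34) - 3 = -6 + 3*I*√34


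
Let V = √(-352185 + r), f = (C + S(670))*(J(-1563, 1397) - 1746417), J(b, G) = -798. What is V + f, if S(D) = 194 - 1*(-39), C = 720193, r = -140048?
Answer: -1258739113590 + I*√492233 ≈ -1.2587e+12 + 701.59*I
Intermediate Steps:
S(D) = 233 (S(D) = 194 + 39 = 233)
f = -1258739113590 (f = (720193 + 233)*(-798 - 1746417) = 720426*(-1747215) = -1258739113590)
V = I*√492233 (V = √(-352185 - 140048) = √(-492233) = I*√492233 ≈ 701.59*I)
V + f = I*√492233 - 1258739113590 = -1258739113590 + I*√492233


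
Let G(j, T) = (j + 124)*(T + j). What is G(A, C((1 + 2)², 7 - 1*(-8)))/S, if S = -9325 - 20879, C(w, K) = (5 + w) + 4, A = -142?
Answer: -62/839 ≈ -0.073897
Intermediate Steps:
C(w, K) = 9 + w
G(j, T) = (124 + j)*(T + j)
S = -30204
G(A, C((1 + 2)², 7 - 1*(-8)))/S = ((-142)² + 124*(9 + (1 + 2)²) + 124*(-142) + (9 + (1 + 2)²)*(-142))/(-30204) = (20164 + 124*(9 + 3²) - 17608 + (9 + 3²)*(-142))*(-1/30204) = (20164 + 124*(9 + 9) - 17608 + (9 + 9)*(-142))*(-1/30204) = (20164 + 124*18 - 17608 + 18*(-142))*(-1/30204) = (20164 + 2232 - 17608 - 2556)*(-1/30204) = 2232*(-1/30204) = -62/839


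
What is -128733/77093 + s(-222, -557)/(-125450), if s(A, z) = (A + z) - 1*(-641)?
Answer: -8069458008/4835658425 ≈ -1.6687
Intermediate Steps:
s(A, z) = 641 + A + z (s(A, z) = (A + z) + 641 = 641 + A + z)
-128733/77093 + s(-222, -557)/(-125450) = -128733/77093 + (641 - 222 - 557)/(-125450) = -128733*1/77093 - 138*(-1/125450) = -128733/77093 + 69/62725 = -8069458008/4835658425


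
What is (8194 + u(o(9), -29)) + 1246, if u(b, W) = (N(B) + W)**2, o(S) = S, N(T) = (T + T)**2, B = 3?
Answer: 9489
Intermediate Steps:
N(T) = 4*T**2 (N(T) = (2*T)**2 = 4*T**2)
u(b, W) = (36 + W)**2 (u(b, W) = (4*3**2 + W)**2 = (4*9 + W)**2 = (36 + W)**2)
(8194 + u(o(9), -29)) + 1246 = (8194 + (36 - 29)**2) + 1246 = (8194 + 7**2) + 1246 = (8194 + 49) + 1246 = 8243 + 1246 = 9489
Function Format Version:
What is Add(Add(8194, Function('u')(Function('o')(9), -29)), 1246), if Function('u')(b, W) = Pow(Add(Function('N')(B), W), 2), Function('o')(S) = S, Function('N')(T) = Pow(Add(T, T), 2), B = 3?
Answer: 9489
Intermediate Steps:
Function('N')(T) = Mul(4, Pow(T, 2)) (Function('N')(T) = Pow(Mul(2, T), 2) = Mul(4, Pow(T, 2)))
Function('u')(b, W) = Pow(Add(36, W), 2) (Function('u')(b, W) = Pow(Add(Mul(4, Pow(3, 2)), W), 2) = Pow(Add(Mul(4, 9), W), 2) = Pow(Add(36, W), 2))
Add(Add(8194, Function('u')(Function('o')(9), -29)), 1246) = Add(Add(8194, Pow(Add(36, -29), 2)), 1246) = Add(Add(8194, Pow(7, 2)), 1246) = Add(Add(8194, 49), 1246) = Add(8243, 1246) = 9489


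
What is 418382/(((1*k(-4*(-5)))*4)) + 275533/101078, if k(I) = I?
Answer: 10577814609/2021560 ≈ 5232.5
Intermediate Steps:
418382/(((1*k(-4*(-5)))*4)) + 275533/101078 = 418382/(((1*(-4*(-5)))*4)) + 275533/101078 = 418382/(((1*20)*4)) + 275533*(1/101078) = 418382/((20*4)) + 275533/101078 = 418382/80 + 275533/101078 = 418382*(1/80) + 275533/101078 = 209191/40 + 275533/101078 = 10577814609/2021560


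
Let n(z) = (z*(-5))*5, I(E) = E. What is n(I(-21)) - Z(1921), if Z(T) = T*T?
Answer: -3689716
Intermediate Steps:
Z(T) = T²
n(z) = -25*z (n(z) = -5*z*5 = -25*z)
n(I(-21)) - Z(1921) = -25*(-21) - 1*1921² = 525 - 1*3690241 = 525 - 3690241 = -3689716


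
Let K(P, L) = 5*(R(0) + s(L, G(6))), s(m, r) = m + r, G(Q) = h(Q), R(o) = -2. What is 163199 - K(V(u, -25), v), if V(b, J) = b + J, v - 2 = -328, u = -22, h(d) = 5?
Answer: 164814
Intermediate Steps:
G(Q) = 5
v = -326 (v = 2 - 328 = -326)
V(b, J) = J + b
K(P, L) = 15 + 5*L (K(P, L) = 5*(-2 + (L + 5)) = 5*(-2 + (5 + L)) = 5*(3 + L) = 15 + 5*L)
163199 - K(V(u, -25), v) = 163199 - (15 + 5*(-326)) = 163199 - (15 - 1630) = 163199 - 1*(-1615) = 163199 + 1615 = 164814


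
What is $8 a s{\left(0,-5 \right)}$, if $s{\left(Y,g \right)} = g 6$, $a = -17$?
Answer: $4080$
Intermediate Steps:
$s{\left(Y,g \right)} = 6 g$
$8 a s{\left(0,-5 \right)} = 8 \left(-17\right) 6 \left(-5\right) = \left(-136\right) \left(-30\right) = 4080$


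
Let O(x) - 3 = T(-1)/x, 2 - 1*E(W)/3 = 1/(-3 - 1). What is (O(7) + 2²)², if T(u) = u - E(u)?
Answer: 27225/784 ≈ 34.726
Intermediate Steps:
E(W) = 27/4 (E(W) = 6 - 3/(-3 - 1) = 6 - 3/(-4) = 6 - 3*(-¼) = 6 + ¾ = 27/4)
T(u) = -27/4 + u (T(u) = u - 1*27/4 = u - 27/4 = -27/4 + u)
O(x) = 3 - 31/(4*x) (O(x) = 3 + (-27/4 - 1)/x = 3 - 31/(4*x))
(O(7) + 2²)² = ((3 - 31/4/7) + 2²)² = ((3 - 31/4*⅐) + 4)² = ((3 - 31/28) + 4)² = (53/28 + 4)² = (165/28)² = 27225/784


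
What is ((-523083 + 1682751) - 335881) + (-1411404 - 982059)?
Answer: -1569676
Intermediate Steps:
((-523083 + 1682751) - 335881) + (-1411404 - 982059) = (1159668 - 335881) - 2393463 = 823787 - 2393463 = -1569676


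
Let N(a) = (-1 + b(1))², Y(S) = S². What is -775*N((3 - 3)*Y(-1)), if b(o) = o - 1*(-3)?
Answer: -6975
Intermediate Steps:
b(o) = 3 + o (b(o) = o + 3 = 3 + o)
N(a) = 9 (N(a) = (-1 + (3 + 1))² = (-1 + 4)² = 3² = 9)
-775*N((3 - 3)*Y(-1)) = -775*9 = -6975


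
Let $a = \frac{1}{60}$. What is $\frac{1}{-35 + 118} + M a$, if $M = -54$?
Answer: $- \frac{737}{830} \approx -0.88795$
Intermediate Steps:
$a = \frac{1}{60} \approx 0.016667$
$\frac{1}{-35 + 118} + M a = \frac{1}{-35 + 118} - \frac{9}{10} = \frac{1}{83} - \frac{9}{10} = - \frac{737}{830}$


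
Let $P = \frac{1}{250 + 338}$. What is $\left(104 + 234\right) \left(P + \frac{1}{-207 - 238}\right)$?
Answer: $- \frac{24167}{130830} \approx -0.18472$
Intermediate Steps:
$P = \frac{1}{588} \approx 0.0017007$
$\left(104 + 234\right) \left(P + \frac{1}{-207 - 238}\right) = \left(104 + 234\right) \left(\frac{1}{588} + \frac{1}{-207 - 238}\right) = 338 \left(\frac{1}{588} + \frac{1}{-445}\right) = 338 \left(\frac{1}{588} - \frac{1}{445}\right) = 338 \left(- \frac{143}{261660}\right) = - \frac{24167}{130830}$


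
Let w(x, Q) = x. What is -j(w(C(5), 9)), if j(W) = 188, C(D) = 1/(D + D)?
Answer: -188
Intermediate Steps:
C(D) = 1/(2*D)
-j(w(C(5), 9)) = -1*188 = -188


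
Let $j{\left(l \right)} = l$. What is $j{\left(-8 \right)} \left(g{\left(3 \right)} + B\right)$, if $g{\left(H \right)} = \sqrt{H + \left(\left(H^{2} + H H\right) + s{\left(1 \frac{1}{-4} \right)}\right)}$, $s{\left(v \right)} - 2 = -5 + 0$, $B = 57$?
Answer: $-456 - 24 \sqrt{2} \approx -489.94$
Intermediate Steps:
$s{\left(v \right)} = -3$ ($s{\left(v \right)} = 2 + \left(-5 + 0\right) = 2 - 5 = -3$)
$g{\left(H \right)} = \sqrt{-3 + H + 2 H^{2}}$ ($g{\left(H \right)} = \sqrt{H - \left(3 - H^{2} - H H\right)} = \sqrt{H + \left(\left(H^{2} + H^{2}\right) - 3\right)} = \sqrt{H + \left(2 H^{2} - 3\right)} = \sqrt{H + \left(-3 + 2 H^{2}\right)} = \sqrt{-3 + H + 2 H^{2}}$)
$j{\left(-8 \right)} \left(g{\left(3 \right)} + B\right) = - 8 \left(\sqrt{-3 + 3 + 2 \cdot 3^{2}} + 57\right) = - 8 \left(\sqrt{-3 + 3 + 2 \cdot 9} + 57\right) = - 8 \left(\sqrt{-3 + 3 + 18} + 57\right) = - 8 \left(\sqrt{18} + 57\right) = - 8 \left(3 \sqrt{2} + 57\right) = - 8 \left(57 + 3 \sqrt{2}\right) = -456 - 24 \sqrt{2}$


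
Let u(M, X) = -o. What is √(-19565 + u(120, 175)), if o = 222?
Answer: I*√19787 ≈ 140.67*I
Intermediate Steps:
u(M, X) = -222 (u(M, X) = -1*222 = -222)
√(-19565 + u(120, 175)) = √(-19565 - 222) = √(-19787) = I*√19787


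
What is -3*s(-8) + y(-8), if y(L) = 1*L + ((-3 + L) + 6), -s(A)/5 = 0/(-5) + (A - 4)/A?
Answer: 19/2 ≈ 9.5000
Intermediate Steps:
s(A) = -5*(-4 + A)/A (s(A) = -5*(0/(-5) + (A - 4)/A) = -5*(0*(-⅕) + (-4 + A)/A) = -5*(0 + (-4 + A)/A) = -5*(-4 + A)/A)
y(L) = 3 + 2*L (y(L) = L + (3 + L) = 3 + 2*L)
-3*s(-8) + y(-8) = -3*(-5 + 20/(-8)) + (3 + 2*(-8)) = -3*(-5 + 20*(-⅛)) + (3 - 16) = -3*(-5 - 5/2) - 13 = -3*(-15/2) - 13 = 45/2 - 13 = 19/2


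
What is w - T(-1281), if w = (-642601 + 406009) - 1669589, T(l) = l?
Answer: -1904900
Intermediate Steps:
w = -1906181 (w = -236592 - 1669589 = -1906181)
w - T(-1281) = -1906181 - 1*(-1281) = -1906181 + 1281 = -1904900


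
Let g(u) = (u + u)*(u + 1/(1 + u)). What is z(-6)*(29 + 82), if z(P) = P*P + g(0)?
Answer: 3996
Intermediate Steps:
g(u) = 2*u*(u + 1/(1 + u)) (g(u) = (2*u)*(u + 1/(1 + u)) = 2*u*(u + 1/(1 + u)))
z(P) = P² (z(P) = P*P + 2*0*(1 + 0 + 0²)/(1 + 0) = P² + 2*0*(1 + 0 + 0)/1 = P² + 2*0*1*1 = P² + 0 = P²)
z(-6)*(29 + 82) = (-6)²*(29 + 82) = 36*111 = 3996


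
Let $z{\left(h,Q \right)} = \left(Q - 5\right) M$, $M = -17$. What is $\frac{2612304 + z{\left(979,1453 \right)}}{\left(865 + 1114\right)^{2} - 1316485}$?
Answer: $\frac{646922}{649989} \approx 0.99528$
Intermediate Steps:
$z{\left(h,Q \right)} = 85 - 17 Q$ ($z{\left(h,Q \right)} = \left(Q - 5\right) \left(-17\right) = \left(-5 + Q\right) \left(-17\right) = 85 - 17 Q$)
$\frac{2612304 + z{\left(979,1453 \right)}}{\left(865 + 1114\right)^{2} - 1316485} = \frac{2612304 + \left(85 - 24701\right)}{\left(865 + 1114\right)^{2} - 1316485} = \frac{2612304 + \left(85 - 24701\right)}{1979^{2} - 1316485} = \frac{2612304 - 24616}{3916441 - 1316485} = \frac{2587688}{2599956} = 2587688 \cdot \frac{1}{2599956} = \frac{646922}{649989}$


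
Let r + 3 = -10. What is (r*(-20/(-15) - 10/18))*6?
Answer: -182/3 ≈ -60.667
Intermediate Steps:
r = -13 (r = -3 - 10 = -13)
(r*(-20/(-15) - 10/18))*6 = -13*(-20/(-15) - 10/18)*6 = -13*(-20*(-1/15) - 10*1/18)*6 = -13*(4/3 - 5/9)*6 = -13*7/9*6 = -91/9*6 = -182/3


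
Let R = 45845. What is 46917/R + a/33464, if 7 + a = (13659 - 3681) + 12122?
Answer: 2582884073/1534157080 ≈ 1.6836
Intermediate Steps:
a = 22093 (a = -7 + ((13659 - 3681) + 12122) = -7 + (9978 + 12122) = -7 + 22100 = 22093)
46917/R + a/33464 = 46917/45845 + 22093/33464 = 2582884073/1534157080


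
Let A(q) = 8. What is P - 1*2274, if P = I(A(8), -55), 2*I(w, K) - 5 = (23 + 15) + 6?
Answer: -4499/2 ≈ -2249.5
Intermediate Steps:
I(w, K) = 49/2 (I(w, K) = 5/2 + ((23 + 15) + 6)/2 = 5/2 + (38 + 6)/2 = 5/2 + (1/2)*44 = 5/2 + 22 = 49/2)
P = 49/2 ≈ 24.500
P - 1*2274 = 49/2 - 1*2274 = 49/2 - 2274 = -4499/2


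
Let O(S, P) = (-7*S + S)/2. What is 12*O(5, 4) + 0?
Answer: -180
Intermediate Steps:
O(S, P) = -3*S (O(S, P) = -6*S*(1/2) = -3*S)
12*O(5, 4) + 0 = 12*(-3*5) + 0 = 12*(-15) + 0 = -180 + 0 = -180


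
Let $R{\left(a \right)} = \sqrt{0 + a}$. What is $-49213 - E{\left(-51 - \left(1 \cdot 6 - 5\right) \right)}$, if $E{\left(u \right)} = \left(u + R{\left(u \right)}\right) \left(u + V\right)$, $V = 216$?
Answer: $-40685 - 328 i \sqrt{13} \approx -40685.0 - 1182.6 i$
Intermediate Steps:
$R{\left(a \right)} = \sqrt{a}$
$E{\left(u \right)} = \left(216 + u\right) \left(u + \sqrt{u}\right)$ ($E{\left(u \right)} = \left(u + \sqrt{u}\right) \left(u + 216\right) = \left(u + \sqrt{u}\right) \left(216 + u\right) = \left(216 + u\right) \left(u + \sqrt{u}\right)$)
$-49213 - E{\left(-51 - \left(1 \cdot 6 - 5\right) \right)} = -49213 - \left(\left(-51 - \left(1 \cdot 6 - 5\right)\right)^{2} + \left(-51 - \left(1 \cdot 6 - 5\right)\right)^{\frac{3}{2}} + 216 \left(-51 - \left(1 \cdot 6 - 5\right)\right) + 216 \sqrt{-51 - \left(1 \cdot 6 - 5\right)}\right) = -49213 - \left(\left(-51 - \left(6 - 5\right)\right)^{2} + \left(-51 - \left(6 - 5\right)\right)^{\frac{3}{2}} + 216 \left(-51 - \left(6 - 5\right)\right) + 216 \sqrt{-51 - \left(6 - 5\right)}\right) = -49213 - \left(\left(-51 - 1\right)^{2} + \left(-51 - 1\right)^{\frac{3}{2}} + 216 \left(-51 - 1\right) + 216 \sqrt{-51 - 1}\right) = -49213 - \left(\left(-52\right)^{2} + \left(-52\right)^{\frac{3}{2}} + 216 \left(-52\right) + 216 \sqrt{-52}\right) = -49213 - \left(2704 - 104 i \sqrt{13} - 11232 + 216 \cdot 2 i \sqrt{13}\right) = -49213 - \left(2704 - 104 i \sqrt{13} - 11232 + 432 i \sqrt{13}\right) = -49213 - \left(-8528 + 328 i \sqrt{13}\right) = -49213 + \left(8528 - 328 i \sqrt{13}\right) = -40685 - 328 i \sqrt{13}$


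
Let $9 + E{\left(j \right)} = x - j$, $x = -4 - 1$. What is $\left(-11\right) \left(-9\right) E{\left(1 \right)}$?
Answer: $-1485$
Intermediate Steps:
$x = -5$ ($x = -4 - 1 = -5$)
$E{\left(j \right)} = -14 - j$ ($E{\left(j \right)} = -9 - \left(5 + j\right) = -14 - j$)
$\left(-11\right) \left(-9\right) E{\left(1 \right)} = \left(-11\right) \left(-9\right) \left(-14 - 1\right) = 99 \left(-14 - 1\right) = 99 \left(-15\right) = -1485$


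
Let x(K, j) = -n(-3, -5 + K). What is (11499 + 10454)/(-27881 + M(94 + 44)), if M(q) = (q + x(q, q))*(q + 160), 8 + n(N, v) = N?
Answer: 21953/16521 ≈ 1.3288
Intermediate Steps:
n(N, v) = -8 + N
x(K, j) = 11 (x(K, j) = -(-8 - 3) = -1*(-11) = 11)
M(q) = (11 + q)*(160 + q) (M(q) = (q + 11)*(q + 160) = (11 + q)*(160 + q))
(11499 + 10454)/(-27881 + M(94 + 44)) = (11499 + 10454)/(-27881 + (1760 + (94 + 44)² + 171*(94 + 44))) = 21953/(-27881 + (1760 + 138² + 171*138)) = 21953/(-27881 + (1760 + 19044 + 23598)) = 21953/(-27881 + 44402) = 21953/16521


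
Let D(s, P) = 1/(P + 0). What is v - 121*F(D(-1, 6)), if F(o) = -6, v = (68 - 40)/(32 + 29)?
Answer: 44314/61 ≈ 726.46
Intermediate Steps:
v = 28/61 ≈ 0.45902
D(s, P) = 1/P
v - 121*F(D(-1, 6)) = 28/61 - 121*(-6) = 28/61 + 726 = 44314/61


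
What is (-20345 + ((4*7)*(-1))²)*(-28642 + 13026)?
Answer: 305464576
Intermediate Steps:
(-20345 + ((4*7)*(-1))²)*(-28642 + 13026) = (-20345 + (28*(-1))²)*(-15616) = (-20345 + (-28)²)*(-15616) = (-20345 + 784)*(-15616) = -19561*(-15616) = 305464576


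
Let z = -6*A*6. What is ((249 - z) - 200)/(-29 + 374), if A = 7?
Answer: 301/345 ≈ 0.87246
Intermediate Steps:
z = -252 (z = -6*7*6 = -42*6 = -252)
((249 - z) - 200)/(-29 + 374) = ((249 - 1*(-252)) - 200)/(-29 + 374) = ((249 + 252) - 200)/345 = (501 - 200)*(1/345) = 301*(1/345) = 301/345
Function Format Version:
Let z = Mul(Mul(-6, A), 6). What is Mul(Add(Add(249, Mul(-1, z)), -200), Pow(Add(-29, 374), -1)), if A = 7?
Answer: Rational(301, 345) ≈ 0.87246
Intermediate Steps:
z = -252 (z = Mul(Mul(-6, 7), 6) = Mul(-42, 6) = -252)
Mul(Add(Add(249, Mul(-1, z)), -200), Pow(Add(-29, 374), -1)) = Mul(Add(Add(249, Mul(-1, -252)), -200), Pow(Add(-29, 374), -1)) = Mul(Add(Add(249, 252), -200), Pow(345, -1)) = Mul(Add(501, -200), Rational(1, 345)) = Mul(301, Rational(1, 345)) = Rational(301, 345)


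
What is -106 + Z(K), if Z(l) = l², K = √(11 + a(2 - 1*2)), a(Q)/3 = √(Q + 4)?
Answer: -89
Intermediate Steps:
a(Q) = 3*√(4 + Q) (a(Q) = 3*√(Q + 4) = 3*√(4 + Q))
K = √17 (K = √(11 + 3*√(4 + (2 - 1*2))) = √(11 + 3*√(4 + (2 - 2))) = √(11 + 3*√(4 + 0)) = √(11 + 3*√4) = √(11 + 3*2) = √(11 + 6) = √17 ≈ 4.1231)
-106 + Z(K) = -106 + (√17)² = -106 + 17 = -89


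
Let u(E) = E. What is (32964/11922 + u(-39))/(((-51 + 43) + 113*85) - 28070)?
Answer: 71999/36705851 ≈ 0.0019615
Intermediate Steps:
(32964/11922 + u(-39))/(((-51 + 43) + 113*85) - 28070) = (32964/11922 - 39)/(((-51 + 43) + 113*85) - 28070) = (32964*(1/11922) - 39)/((-8 + 9605) - 28070) = (5494/1987 - 39)/(9597 - 28070) = -71999/1987/(-18473) = -71999/1987*(-1/18473) = 71999/36705851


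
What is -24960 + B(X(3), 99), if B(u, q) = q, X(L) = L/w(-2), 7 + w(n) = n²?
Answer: -24861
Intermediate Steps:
w(n) = -7 + n²
X(L) = -L/3 (X(L) = L/(-7 + (-2)²) = L/(-7 + 4) = L/(-3) = L*(-⅓) = -L/3)
-24960 + B(X(3), 99) = -24960 + 99 = -24861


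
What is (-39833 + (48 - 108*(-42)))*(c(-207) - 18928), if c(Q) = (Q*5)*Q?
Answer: -6884728933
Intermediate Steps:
c(Q) = 5*Q² (c(Q) = (5*Q)*Q = 5*Q²)
(-39833 + (48 - 108*(-42)))*(c(-207) - 18928) = (-39833 + (48 - 108*(-42)))*(5*(-207)² - 18928) = (-39833 + (48 + 4536))*(5*42849 - 18928) = (-39833 + 4584)*(214245 - 18928) = -35249*195317 = -6884728933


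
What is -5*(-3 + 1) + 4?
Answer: 14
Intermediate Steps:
-5*(-3 + 1) + 4 = -5*(-2) + 4 = 10 + 4 = 14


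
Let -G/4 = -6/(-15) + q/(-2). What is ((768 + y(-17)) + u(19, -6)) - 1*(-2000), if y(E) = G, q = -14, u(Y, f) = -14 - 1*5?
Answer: 13597/5 ≈ 2719.4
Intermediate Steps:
u(Y, f) = -19 (u(Y, f) = -14 - 5 = -19)
G = -148/5 (G = -4*(-6/(-15) - 14/(-2)) = -4*(-6*(-1/15) - 14*(-½)) = -4*(⅖ + 7) = -4*37/5 = -148/5 ≈ -29.600)
y(E) = -148/5
((768 + y(-17)) + u(19, -6)) - 1*(-2000) = ((768 - 148/5) - 19) - 1*(-2000) = (3692/5 - 19) + 2000 = 3597/5 + 2000 = 13597/5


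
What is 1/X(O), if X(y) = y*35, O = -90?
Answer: -1/3150 ≈ -0.00031746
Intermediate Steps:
X(y) = 35*y
1/X(O) = 1/(35*(-90)) = 1/(-3150) = -1/3150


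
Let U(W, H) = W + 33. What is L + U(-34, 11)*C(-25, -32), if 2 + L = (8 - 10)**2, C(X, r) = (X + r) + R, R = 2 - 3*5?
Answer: 72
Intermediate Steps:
R = -13 (R = 2 - 15 = -13)
C(X, r) = -13 + X + r (C(X, r) = (X + r) - 13 = -13 + X + r)
U(W, H) = 33 + W
L = 2 (L = -2 + (8 - 10)**2 = -2 + (-2)**2 = -2 + 4 = 2)
L + U(-34, 11)*C(-25, -32) = 2 + (33 - 34)*(-13 - 25 - 32) = 2 - 1*(-70) = 2 + 70 = 72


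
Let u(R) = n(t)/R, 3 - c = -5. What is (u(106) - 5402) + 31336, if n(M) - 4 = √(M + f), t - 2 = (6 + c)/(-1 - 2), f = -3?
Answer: 1374504/53 + I*√51/318 ≈ 25934.0 + 0.022457*I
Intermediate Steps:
c = 8 (c = 3 - 1*(-5) = 3 + 5 = 8)
t = -8/3 (t = 2 + (6 + 8)/(-1 - 2) = 2 + 14/(-3) = 2 + 14*(-⅓) = 2 - 14/3 = -8/3 ≈ -2.6667)
n(M) = 4 + √(-3 + M) (n(M) = 4 + √(M - 3) = 4 + √(-3 + M))
u(R) = (4 + I*√51/3)/R (u(R) = (4 + √(-3 - 8/3))/R = (4 + √(-17/3))/R = (4 + I*√51/3)/R)
(u(106) - 5402) + 31336 = ((⅓)*(12 + I*√51)/106 - 5402) + 31336 = ((⅓)*(1/106)*(12 + I*√51) - 5402) + 31336 = ((2/53 + I*√51/318) - 5402) + 31336 = (-286304/53 + I*√51/318) + 31336 = 1374504/53 + I*√51/318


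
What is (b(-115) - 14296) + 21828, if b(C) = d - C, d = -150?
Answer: 7497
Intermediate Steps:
b(C) = -150 - C
(b(-115) - 14296) + 21828 = ((-150 - 1*(-115)) - 14296) + 21828 = ((-150 + 115) - 14296) + 21828 = (-35 - 14296) + 21828 = -14331 + 21828 = 7497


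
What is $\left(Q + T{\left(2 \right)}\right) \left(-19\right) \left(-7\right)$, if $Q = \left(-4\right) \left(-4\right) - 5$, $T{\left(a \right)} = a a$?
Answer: $1995$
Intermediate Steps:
$T{\left(a \right)} = a^{2}$
$Q = 11$ ($Q = 16 - 5 = 11$)
$\left(Q + T{\left(2 \right)}\right) \left(-19\right) \left(-7\right) = \left(11 + 2^{2}\right) \left(-19\right) \left(-7\right) = \left(11 + 4\right) \left(-19\right) \left(-7\right) = 15 \left(-19\right) \left(-7\right) = \left(-285\right) \left(-7\right) = 1995$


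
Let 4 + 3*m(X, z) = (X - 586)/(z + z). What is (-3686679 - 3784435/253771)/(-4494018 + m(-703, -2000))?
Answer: 11226912011328000/13685421035761181 ≈ 0.82036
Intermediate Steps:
m(X, z) = -4/3 + (-586 + X)/(6*z) (m(X, z) = -4/3 + ((X - 586)/(z + z))/3 = -4/3 + ((-586 + X)/((2*z)))/3 = -4/3 + ((-586 + X)*(1/(2*z)))/3 = -4/3 + ((-586 + X)/(2*z))/3 = -4/3 + (-586 + X)/(6*z))
(-3686679 - 3784435/253771)/(-4494018 + m(-703, -2000)) = (-3686679 - 3784435/253771)/(-4494018 + (⅙)*(-586 - 703 - 8*(-2000))/(-2000)) = (-3686679 - 3784435*1/253771)/(-4494018 + (⅙)*(-1/2000)*(-586 - 703 + 16000)) = (-3686679 - 3784435/253771)/(-4494018 + (⅙)*(-1/2000)*14711) = -935576000944/(253771*(-4494018 - 14711/12000)) = -935576000944/(253771*(-53928230711/12000)) = -935576000944/253771*(-12000/53928230711) = 11226912011328000/13685421035761181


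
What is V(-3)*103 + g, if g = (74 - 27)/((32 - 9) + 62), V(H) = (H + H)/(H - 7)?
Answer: 1060/17 ≈ 62.353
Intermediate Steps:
V(H) = 2*H/(-7 + H) (V(H) = (2*H)/(-7 + H) = 2*H/(-7 + H))
g = 47/85 (g = 47/(23 + 62) = 47/85 ≈ 0.55294)
V(-3)*103 + g = (2*(-3)/(-7 - 3))*103 + 47/85 = (2*(-3)/(-10))*103 + 47/85 = (2*(-3)*(-⅒))*103 + 47/85 = (⅗)*103 + 47/85 = 309/5 + 47/85 = 1060/17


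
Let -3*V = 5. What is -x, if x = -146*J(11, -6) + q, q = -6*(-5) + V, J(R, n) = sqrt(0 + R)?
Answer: -85/3 + 146*sqrt(11) ≈ 455.89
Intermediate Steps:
V = -5/3 (V = -1/3*5 = -5/3 ≈ -1.6667)
J(R, n) = sqrt(R)
q = 85/3 (q = -6*(-5) - 5/3 = 30 - 5/3 = 85/3 ≈ 28.333)
x = 85/3 - 146*sqrt(11) (x = -146*sqrt(11) + 85/3 = 85/3 - 146*sqrt(11) ≈ -455.89)
-x = -(85/3 - 146*sqrt(11)) = -85/3 + 146*sqrt(11)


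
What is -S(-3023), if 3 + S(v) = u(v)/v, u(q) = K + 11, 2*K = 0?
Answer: 9080/3023 ≈ 3.0036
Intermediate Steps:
K = 0 (K = (1/2)*0 = 0)
u(q) = 11 (u(q) = 0 + 11 = 11)
S(v) = -3 + 11/v
-S(-3023) = -(-3 + 11/(-3023)) = -(-3 + 11*(-1/3023)) = -(-3 - 11/3023) = -1*(-9080/3023) = 9080/3023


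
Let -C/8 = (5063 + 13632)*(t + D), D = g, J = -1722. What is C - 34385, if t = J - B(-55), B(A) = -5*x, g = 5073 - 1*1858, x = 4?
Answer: -226318665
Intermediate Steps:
g = 3215 (g = 5073 - 1858 = 3215)
B(A) = -20 (B(A) = -5*4 = -20)
D = 3215
t = -1702 (t = -1722 - 1*(-20) = -1722 + 20 = -1702)
C = -226284280 (C = -8*(5063 + 13632)*(-1702 + 3215) = -149560*1513 = -8*28285535 = -226284280)
C - 34385 = -226284280 - 34385 = -226318665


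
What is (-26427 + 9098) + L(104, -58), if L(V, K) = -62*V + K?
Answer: -23835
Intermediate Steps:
L(V, K) = K - 62*V
(-26427 + 9098) + L(104, -58) = (-26427 + 9098) + (-58 - 62*104) = -17329 + (-58 - 6448) = -17329 - 6506 = -23835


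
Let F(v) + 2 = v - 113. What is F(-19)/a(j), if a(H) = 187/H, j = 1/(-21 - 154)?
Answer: 134/32725 ≈ 0.0040947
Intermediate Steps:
j = -1/175 (j = 1/(-175) = -1/175 ≈ -0.0057143)
F(v) = -115 + v (F(v) = -2 + (v - 113) = -2 + (-113 + v) = -115 + v)
F(-19)/a(j) = (-115 - 19)/((187/(-1/175))) = -134/(187*(-175)) = -134/(-32725) = -134*(-1/32725) = 134/32725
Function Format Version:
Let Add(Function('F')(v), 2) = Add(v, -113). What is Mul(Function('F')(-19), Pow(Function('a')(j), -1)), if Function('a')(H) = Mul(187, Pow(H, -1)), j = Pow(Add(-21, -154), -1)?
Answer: Rational(134, 32725) ≈ 0.0040947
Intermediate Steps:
j = Rational(-1, 175) (j = Pow(-175, -1) = Rational(-1, 175) ≈ -0.0057143)
Function('F')(v) = Add(-115, v) (Function('F')(v) = Add(-2, Add(v, -113)) = Add(-2, Add(-113, v)) = Add(-115, v))
Mul(Function('F')(-19), Pow(Function('a')(j), -1)) = Mul(Add(-115, -19), Pow(Mul(187, Pow(Rational(-1, 175), -1)), -1)) = Mul(-134, Pow(Mul(187, -175), -1)) = Mul(-134, Pow(-32725, -1)) = Mul(-134, Rational(-1, 32725)) = Rational(134, 32725)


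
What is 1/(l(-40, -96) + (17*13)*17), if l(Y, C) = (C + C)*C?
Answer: 1/22189 ≈ 4.5067e-5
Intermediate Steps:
l(Y, C) = 2*C² (l(Y, C) = (2*C)*C = 2*C²)
1/(l(-40, -96) + (17*13)*17) = 1/(2*(-96)² + (17*13)*17) = 1/(2*9216 + 221*17) = 1/(18432 + 3757) = 1/22189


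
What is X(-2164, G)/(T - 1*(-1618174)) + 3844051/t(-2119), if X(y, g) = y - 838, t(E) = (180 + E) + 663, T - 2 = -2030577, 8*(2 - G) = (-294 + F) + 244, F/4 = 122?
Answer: -144116967809/47838516 ≈ -3012.6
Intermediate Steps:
F = 488 (F = 4*122 = 488)
G = -211/4 (G = 2 - ((-294 + 488) + 244)/8 = 2 - (194 + 244)/8 = 2 - ⅛*438 = 2 - 219/4 = -211/4 ≈ -52.750)
T = -2030575 (T = 2 - 2030577 = -2030575)
t(E) = 843 + E
X(y, g) = -838 + y
X(-2164, G)/(T - 1*(-1618174)) + 3844051/t(-2119) = (-838 - 2164)/(-2030575 - 1*(-1618174)) + 3844051/(843 - 2119) = -3002/(-2030575 + 1618174) + 3844051/(-1276) = -3002/(-412401) + 3844051*(-1/1276) = -3002*(-1/412401) - 3844051/1276 = 3002/412401 - 3844051/1276 = -144116967809/47838516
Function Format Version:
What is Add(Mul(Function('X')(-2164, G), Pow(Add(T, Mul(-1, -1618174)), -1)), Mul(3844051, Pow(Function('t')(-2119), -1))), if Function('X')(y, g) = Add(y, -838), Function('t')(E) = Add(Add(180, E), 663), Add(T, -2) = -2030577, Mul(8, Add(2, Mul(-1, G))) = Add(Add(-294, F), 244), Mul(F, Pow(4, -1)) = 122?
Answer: Rational(-144116967809, 47838516) ≈ -3012.6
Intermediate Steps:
F = 488 (F = Mul(4, 122) = 488)
G = Rational(-211, 4) (G = Add(2, Mul(Rational(-1, 8), Add(Add(-294, 488), 244))) = Add(2, Mul(Rational(-1, 8), Add(194, 244))) = Add(2, Mul(Rational(-1, 8), 438)) = Add(2, Rational(-219, 4)) = Rational(-211, 4) ≈ -52.750)
T = -2030575 (T = Add(2, -2030577) = -2030575)
Function('t')(E) = Add(843, E)
Function('X')(y, g) = Add(-838, y)
Add(Mul(Function('X')(-2164, G), Pow(Add(T, Mul(-1, -1618174)), -1)), Mul(3844051, Pow(Function('t')(-2119), -1))) = Add(Mul(Add(-838, -2164), Pow(Add(-2030575, Mul(-1, -1618174)), -1)), Mul(3844051, Pow(Add(843, -2119), -1))) = Add(Mul(-3002, Pow(Add(-2030575, 1618174), -1)), Mul(3844051, Pow(-1276, -1))) = Add(Mul(-3002, Pow(-412401, -1)), Mul(3844051, Rational(-1, 1276))) = Add(Mul(-3002, Rational(-1, 412401)), Rational(-3844051, 1276)) = Add(Rational(3002, 412401), Rational(-3844051, 1276)) = Rational(-144116967809, 47838516)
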